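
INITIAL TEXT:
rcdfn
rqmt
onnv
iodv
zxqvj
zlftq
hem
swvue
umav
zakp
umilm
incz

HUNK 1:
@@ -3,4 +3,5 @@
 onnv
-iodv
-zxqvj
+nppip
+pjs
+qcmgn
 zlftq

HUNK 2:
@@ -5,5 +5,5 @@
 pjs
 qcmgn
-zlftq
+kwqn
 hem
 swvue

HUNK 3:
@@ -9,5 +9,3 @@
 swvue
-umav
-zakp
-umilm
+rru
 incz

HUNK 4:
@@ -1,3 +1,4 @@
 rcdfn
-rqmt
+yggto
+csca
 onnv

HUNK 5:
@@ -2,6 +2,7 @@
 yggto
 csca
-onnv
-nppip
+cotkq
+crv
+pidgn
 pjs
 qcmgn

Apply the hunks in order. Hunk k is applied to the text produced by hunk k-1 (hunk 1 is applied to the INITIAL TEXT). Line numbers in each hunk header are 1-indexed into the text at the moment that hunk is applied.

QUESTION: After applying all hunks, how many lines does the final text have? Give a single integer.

Hunk 1: at line 3 remove [iodv,zxqvj] add [nppip,pjs,qcmgn] -> 13 lines: rcdfn rqmt onnv nppip pjs qcmgn zlftq hem swvue umav zakp umilm incz
Hunk 2: at line 5 remove [zlftq] add [kwqn] -> 13 lines: rcdfn rqmt onnv nppip pjs qcmgn kwqn hem swvue umav zakp umilm incz
Hunk 3: at line 9 remove [umav,zakp,umilm] add [rru] -> 11 lines: rcdfn rqmt onnv nppip pjs qcmgn kwqn hem swvue rru incz
Hunk 4: at line 1 remove [rqmt] add [yggto,csca] -> 12 lines: rcdfn yggto csca onnv nppip pjs qcmgn kwqn hem swvue rru incz
Hunk 5: at line 2 remove [onnv,nppip] add [cotkq,crv,pidgn] -> 13 lines: rcdfn yggto csca cotkq crv pidgn pjs qcmgn kwqn hem swvue rru incz
Final line count: 13

Answer: 13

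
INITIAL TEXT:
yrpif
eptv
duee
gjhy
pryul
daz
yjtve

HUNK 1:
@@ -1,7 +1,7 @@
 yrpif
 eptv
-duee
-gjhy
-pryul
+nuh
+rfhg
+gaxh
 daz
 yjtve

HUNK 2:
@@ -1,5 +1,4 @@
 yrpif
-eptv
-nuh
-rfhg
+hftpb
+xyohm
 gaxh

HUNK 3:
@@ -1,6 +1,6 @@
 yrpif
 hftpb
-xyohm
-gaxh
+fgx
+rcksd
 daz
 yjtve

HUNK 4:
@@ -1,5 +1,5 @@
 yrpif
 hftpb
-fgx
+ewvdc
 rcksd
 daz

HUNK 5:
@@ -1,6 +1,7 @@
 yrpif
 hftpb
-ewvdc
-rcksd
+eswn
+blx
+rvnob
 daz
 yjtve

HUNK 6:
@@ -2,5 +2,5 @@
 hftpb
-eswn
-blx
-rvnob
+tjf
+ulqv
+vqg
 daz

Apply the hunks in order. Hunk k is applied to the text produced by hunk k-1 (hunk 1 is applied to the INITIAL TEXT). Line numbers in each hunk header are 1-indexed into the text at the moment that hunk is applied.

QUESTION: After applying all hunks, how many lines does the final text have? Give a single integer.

Hunk 1: at line 1 remove [duee,gjhy,pryul] add [nuh,rfhg,gaxh] -> 7 lines: yrpif eptv nuh rfhg gaxh daz yjtve
Hunk 2: at line 1 remove [eptv,nuh,rfhg] add [hftpb,xyohm] -> 6 lines: yrpif hftpb xyohm gaxh daz yjtve
Hunk 3: at line 1 remove [xyohm,gaxh] add [fgx,rcksd] -> 6 lines: yrpif hftpb fgx rcksd daz yjtve
Hunk 4: at line 1 remove [fgx] add [ewvdc] -> 6 lines: yrpif hftpb ewvdc rcksd daz yjtve
Hunk 5: at line 1 remove [ewvdc,rcksd] add [eswn,blx,rvnob] -> 7 lines: yrpif hftpb eswn blx rvnob daz yjtve
Hunk 6: at line 2 remove [eswn,blx,rvnob] add [tjf,ulqv,vqg] -> 7 lines: yrpif hftpb tjf ulqv vqg daz yjtve
Final line count: 7

Answer: 7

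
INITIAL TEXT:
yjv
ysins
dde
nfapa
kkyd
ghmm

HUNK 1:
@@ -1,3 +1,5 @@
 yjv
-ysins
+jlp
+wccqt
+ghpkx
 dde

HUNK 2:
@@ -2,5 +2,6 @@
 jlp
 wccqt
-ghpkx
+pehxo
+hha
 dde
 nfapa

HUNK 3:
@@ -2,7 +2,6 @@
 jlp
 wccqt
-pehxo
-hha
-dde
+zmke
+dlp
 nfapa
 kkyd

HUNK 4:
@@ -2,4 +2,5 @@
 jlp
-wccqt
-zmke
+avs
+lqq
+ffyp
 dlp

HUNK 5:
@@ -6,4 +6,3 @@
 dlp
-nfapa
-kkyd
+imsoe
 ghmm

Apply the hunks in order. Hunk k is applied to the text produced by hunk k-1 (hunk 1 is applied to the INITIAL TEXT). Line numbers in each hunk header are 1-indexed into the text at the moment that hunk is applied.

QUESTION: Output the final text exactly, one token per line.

Hunk 1: at line 1 remove [ysins] add [jlp,wccqt,ghpkx] -> 8 lines: yjv jlp wccqt ghpkx dde nfapa kkyd ghmm
Hunk 2: at line 2 remove [ghpkx] add [pehxo,hha] -> 9 lines: yjv jlp wccqt pehxo hha dde nfapa kkyd ghmm
Hunk 3: at line 2 remove [pehxo,hha,dde] add [zmke,dlp] -> 8 lines: yjv jlp wccqt zmke dlp nfapa kkyd ghmm
Hunk 4: at line 2 remove [wccqt,zmke] add [avs,lqq,ffyp] -> 9 lines: yjv jlp avs lqq ffyp dlp nfapa kkyd ghmm
Hunk 5: at line 6 remove [nfapa,kkyd] add [imsoe] -> 8 lines: yjv jlp avs lqq ffyp dlp imsoe ghmm

Answer: yjv
jlp
avs
lqq
ffyp
dlp
imsoe
ghmm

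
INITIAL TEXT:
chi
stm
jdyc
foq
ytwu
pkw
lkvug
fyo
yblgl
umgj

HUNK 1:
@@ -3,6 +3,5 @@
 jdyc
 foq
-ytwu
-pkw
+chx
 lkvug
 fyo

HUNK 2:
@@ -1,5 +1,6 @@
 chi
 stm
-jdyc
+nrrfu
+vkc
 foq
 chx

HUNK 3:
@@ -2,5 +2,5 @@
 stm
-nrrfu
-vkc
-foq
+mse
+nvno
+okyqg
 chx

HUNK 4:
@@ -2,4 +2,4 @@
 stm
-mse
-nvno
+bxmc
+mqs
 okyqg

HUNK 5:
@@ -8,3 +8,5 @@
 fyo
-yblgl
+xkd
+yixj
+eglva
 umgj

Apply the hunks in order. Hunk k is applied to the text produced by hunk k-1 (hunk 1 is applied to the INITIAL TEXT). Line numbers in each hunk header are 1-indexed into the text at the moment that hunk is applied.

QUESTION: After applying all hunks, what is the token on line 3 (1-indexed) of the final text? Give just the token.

Hunk 1: at line 3 remove [ytwu,pkw] add [chx] -> 9 lines: chi stm jdyc foq chx lkvug fyo yblgl umgj
Hunk 2: at line 1 remove [jdyc] add [nrrfu,vkc] -> 10 lines: chi stm nrrfu vkc foq chx lkvug fyo yblgl umgj
Hunk 3: at line 2 remove [nrrfu,vkc,foq] add [mse,nvno,okyqg] -> 10 lines: chi stm mse nvno okyqg chx lkvug fyo yblgl umgj
Hunk 4: at line 2 remove [mse,nvno] add [bxmc,mqs] -> 10 lines: chi stm bxmc mqs okyqg chx lkvug fyo yblgl umgj
Hunk 5: at line 8 remove [yblgl] add [xkd,yixj,eglva] -> 12 lines: chi stm bxmc mqs okyqg chx lkvug fyo xkd yixj eglva umgj
Final line 3: bxmc

Answer: bxmc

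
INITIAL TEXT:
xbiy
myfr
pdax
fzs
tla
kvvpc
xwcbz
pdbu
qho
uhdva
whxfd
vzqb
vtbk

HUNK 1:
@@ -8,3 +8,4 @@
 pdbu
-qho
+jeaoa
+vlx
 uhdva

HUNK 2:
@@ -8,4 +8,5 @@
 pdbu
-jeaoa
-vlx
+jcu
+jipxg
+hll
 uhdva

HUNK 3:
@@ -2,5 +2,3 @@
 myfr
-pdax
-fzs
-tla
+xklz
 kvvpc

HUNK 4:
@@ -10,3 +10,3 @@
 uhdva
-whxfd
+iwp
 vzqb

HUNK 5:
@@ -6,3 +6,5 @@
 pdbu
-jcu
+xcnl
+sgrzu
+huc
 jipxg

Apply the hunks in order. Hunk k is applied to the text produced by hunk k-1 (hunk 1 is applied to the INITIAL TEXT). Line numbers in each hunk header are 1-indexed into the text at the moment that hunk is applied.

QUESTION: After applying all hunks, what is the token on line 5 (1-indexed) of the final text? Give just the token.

Answer: xwcbz

Derivation:
Hunk 1: at line 8 remove [qho] add [jeaoa,vlx] -> 14 lines: xbiy myfr pdax fzs tla kvvpc xwcbz pdbu jeaoa vlx uhdva whxfd vzqb vtbk
Hunk 2: at line 8 remove [jeaoa,vlx] add [jcu,jipxg,hll] -> 15 lines: xbiy myfr pdax fzs tla kvvpc xwcbz pdbu jcu jipxg hll uhdva whxfd vzqb vtbk
Hunk 3: at line 2 remove [pdax,fzs,tla] add [xklz] -> 13 lines: xbiy myfr xklz kvvpc xwcbz pdbu jcu jipxg hll uhdva whxfd vzqb vtbk
Hunk 4: at line 10 remove [whxfd] add [iwp] -> 13 lines: xbiy myfr xklz kvvpc xwcbz pdbu jcu jipxg hll uhdva iwp vzqb vtbk
Hunk 5: at line 6 remove [jcu] add [xcnl,sgrzu,huc] -> 15 lines: xbiy myfr xklz kvvpc xwcbz pdbu xcnl sgrzu huc jipxg hll uhdva iwp vzqb vtbk
Final line 5: xwcbz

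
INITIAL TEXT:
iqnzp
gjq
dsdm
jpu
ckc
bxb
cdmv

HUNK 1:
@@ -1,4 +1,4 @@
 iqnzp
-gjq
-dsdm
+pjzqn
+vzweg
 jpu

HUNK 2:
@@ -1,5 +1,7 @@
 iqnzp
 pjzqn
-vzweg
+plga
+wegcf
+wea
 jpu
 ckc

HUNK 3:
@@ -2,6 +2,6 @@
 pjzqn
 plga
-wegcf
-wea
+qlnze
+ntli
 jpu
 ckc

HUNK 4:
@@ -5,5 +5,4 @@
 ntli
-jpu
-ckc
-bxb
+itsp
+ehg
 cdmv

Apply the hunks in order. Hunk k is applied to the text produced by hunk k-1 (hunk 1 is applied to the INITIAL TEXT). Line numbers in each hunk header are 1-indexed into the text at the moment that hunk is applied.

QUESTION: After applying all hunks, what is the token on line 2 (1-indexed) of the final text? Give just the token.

Answer: pjzqn

Derivation:
Hunk 1: at line 1 remove [gjq,dsdm] add [pjzqn,vzweg] -> 7 lines: iqnzp pjzqn vzweg jpu ckc bxb cdmv
Hunk 2: at line 1 remove [vzweg] add [plga,wegcf,wea] -> 9 lines: iqnzp pjzqn plga wegcf wea jpu ckc bxb cdmv
Hunk 3: at line 2 remove [wegcf,wea] add [qlnze,ntli] -> 9 lines: iqnzp pjzqn plga qlnze ntli jpu ckc bxb cdmv
Hunk 4: at line 5 remove [jpu,ckc,bxb] add [itsp,ehg] -> 8 lines: iqnzp pjzqn plga qlnze ntli itsp ehg cdmv
Final line 2: pjzqn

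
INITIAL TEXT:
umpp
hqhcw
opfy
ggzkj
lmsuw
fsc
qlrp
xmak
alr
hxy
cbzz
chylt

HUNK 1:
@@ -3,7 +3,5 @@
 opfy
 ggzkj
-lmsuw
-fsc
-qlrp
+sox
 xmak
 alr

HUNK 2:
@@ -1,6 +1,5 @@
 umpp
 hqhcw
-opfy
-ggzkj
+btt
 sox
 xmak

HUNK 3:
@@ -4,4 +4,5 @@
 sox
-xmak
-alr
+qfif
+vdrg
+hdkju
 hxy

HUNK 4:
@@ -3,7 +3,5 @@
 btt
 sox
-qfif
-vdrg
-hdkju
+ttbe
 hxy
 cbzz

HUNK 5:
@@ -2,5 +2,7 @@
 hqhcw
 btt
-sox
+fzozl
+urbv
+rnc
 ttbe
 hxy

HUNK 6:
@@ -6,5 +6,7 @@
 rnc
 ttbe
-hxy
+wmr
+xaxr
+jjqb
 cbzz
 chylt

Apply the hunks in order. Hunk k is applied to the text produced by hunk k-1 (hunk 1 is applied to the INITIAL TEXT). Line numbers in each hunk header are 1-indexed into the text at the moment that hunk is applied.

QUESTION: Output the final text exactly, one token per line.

Hunk 1: at line 3 remove [lmsuw,fsc,qlrp] add [sox] -> 10 lines: umpp hqhcw opfy ggzkj sox xmak alr hxy cbzz chylt
Hunk 2: at line 1 remove [opfy,ggzkj] add [btt] -> 9 lines: umpp hqhcw btt sox xmak alr hxy cbzz chylt
Hunk 3: at line 4 remove [xmak,alr] add [qfif,vdrg,hdkju] -> 10 lines: umpp hqhcw btt sox qfif vdrg hdkju hxy cbzz chylt
Hunk 4: at line 3 remove [qfif,vdrg,hdkju] add [ttbe] -> 8 lines: umpp hqhcw btt sox ttbe hxy cbzz chylt
Hunk 5: at line 2 remove [sox] add [fzozl,urbv,rnc] -> 10 lines: umpp hqhcw btt fzozl urbv rnc ttbe hxy cbzz chylt
Hunk 6: at line 6 remove [hxy] add [wmr,xaxr,jjqb] -> 12 lines: umpp hqhcw btt fzozl urbv rnc ttbe wmr xaxr jjqb cbzz chylt

Answer: umpp
hqhcw
btt
fzozl
urbv
rnc
ttbe
wmr
xaxr
jjqb
cbzz
chylt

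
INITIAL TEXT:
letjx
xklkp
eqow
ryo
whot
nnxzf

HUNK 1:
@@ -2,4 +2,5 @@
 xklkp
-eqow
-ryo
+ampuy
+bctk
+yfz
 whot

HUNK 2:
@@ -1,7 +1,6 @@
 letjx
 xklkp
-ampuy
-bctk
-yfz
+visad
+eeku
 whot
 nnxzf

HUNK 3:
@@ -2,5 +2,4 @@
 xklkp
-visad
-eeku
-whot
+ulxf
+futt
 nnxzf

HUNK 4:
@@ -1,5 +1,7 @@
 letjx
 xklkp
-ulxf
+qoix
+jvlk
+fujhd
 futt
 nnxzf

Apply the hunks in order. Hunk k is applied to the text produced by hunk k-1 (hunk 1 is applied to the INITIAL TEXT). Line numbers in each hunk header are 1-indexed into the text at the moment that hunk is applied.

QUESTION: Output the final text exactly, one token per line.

Answer: letjx
xklkp
qoix
jvlk
fujhd
futt
nnxzf

Derivation:
Hunk 1: at line 2 remove [eqow,ryo] add [ampuy,bctk,yfz] -> 7 lines: letjx xklkp ampuy bctk yfz whot nnxzf
Hunk 2: at line 1 remove [ampuy,bctk,yfz] add [visad,eeku] -> 6 lines: letjx xklkp visad eeku whot nnxzf
Hunk 3: at line 2 remove [visad,eeku,whot] add [ulxf,futt] -> 5 lines: letjx xklkp ulxf futt nnxzf
Hunk 4: at line 1 remove [ulxf] add [qoix,jvlk,fujhd] -> 7 lines: letjx xklkp qoix jvlk fujhd futt nnxzf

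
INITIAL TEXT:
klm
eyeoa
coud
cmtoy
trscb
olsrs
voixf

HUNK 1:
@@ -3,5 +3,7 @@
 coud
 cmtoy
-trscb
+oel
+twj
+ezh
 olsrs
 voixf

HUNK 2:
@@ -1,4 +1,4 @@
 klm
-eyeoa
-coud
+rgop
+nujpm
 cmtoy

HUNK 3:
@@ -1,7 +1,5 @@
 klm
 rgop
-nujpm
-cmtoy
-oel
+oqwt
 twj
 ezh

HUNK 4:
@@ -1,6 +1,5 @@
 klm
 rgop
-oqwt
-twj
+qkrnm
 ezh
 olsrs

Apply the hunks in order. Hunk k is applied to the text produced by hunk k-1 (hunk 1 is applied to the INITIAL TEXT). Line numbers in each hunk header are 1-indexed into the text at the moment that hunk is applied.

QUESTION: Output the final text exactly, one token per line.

Answer: klm
rgop
qkrnm
ezh
olsrs
voixf

Derivation:
Hunk 1: at line 3 remove [trscb] add [oel,twj,ezh] -> 9 lines: klm eyeoa coud cmtoy oel twj ezh olsrs voixf
Hunk 2: at line 1 remove [eyeoa,coud] add [rgop,nujpm] -> 9 lines: klm rgop nujpm cmtoy oel twj ezh olsrs voixf
Hunk 3: at line 1 remove [nujpm,cmtoy,oel] add [oqwt] -> 7 lines: klm rgop oqwt twj ezh olsrs voixf
Hunk 4: at line 1 remove [oqwt,twj] add [qkrnm] -> 6 lines: klm rgop qkrnm ezh olsrs voixf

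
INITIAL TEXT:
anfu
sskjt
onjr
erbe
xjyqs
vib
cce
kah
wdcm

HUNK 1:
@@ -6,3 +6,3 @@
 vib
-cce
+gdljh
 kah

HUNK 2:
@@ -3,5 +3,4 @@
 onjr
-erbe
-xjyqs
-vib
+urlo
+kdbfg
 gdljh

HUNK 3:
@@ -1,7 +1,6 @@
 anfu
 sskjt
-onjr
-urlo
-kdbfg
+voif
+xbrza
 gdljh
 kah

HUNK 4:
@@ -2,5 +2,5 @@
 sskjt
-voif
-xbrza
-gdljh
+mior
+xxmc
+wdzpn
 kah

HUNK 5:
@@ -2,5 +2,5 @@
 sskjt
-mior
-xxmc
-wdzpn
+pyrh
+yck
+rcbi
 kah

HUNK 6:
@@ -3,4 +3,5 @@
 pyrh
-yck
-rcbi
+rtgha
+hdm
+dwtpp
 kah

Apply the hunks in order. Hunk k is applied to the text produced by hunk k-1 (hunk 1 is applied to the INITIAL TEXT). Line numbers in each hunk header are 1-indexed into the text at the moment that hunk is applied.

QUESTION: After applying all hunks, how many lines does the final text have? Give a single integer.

Hunk 1: at line 6 remove [cce] add [gdljh] -> 9 lines: anfu sskjt onjr erbe xjyqs vib gdljh kah wdcm
Hunk 2: at line 3 remove [erbe,xjyqs,vib] add [urlo,kdbfg] -> 8 lines: anfu sskjt onjr urlo kdbfg gdljh kah wdcm
Hunk 3: at line 1 remove [onjr,urlo,kdbfg] add [voif,xbrza] -> 7 lines: anfu sskjt voif xbrza gdljh kah wdcm
Hunk 4: at line 2 remove [voif,xbrza,gdljh] add [mior,xxmc,wdzpn] -> 7 lines: anfu sskjt mior xxmc wdzpn kah wdcm
Hunk 5: at line 2 remove [mior,xxmc,wdzpn] add [pyrh,yck,rcbi] -> 7 lines: anfu sskjt pyrh yck rcbi kah wdcm
Hunk 6: at line 3 remove [yck,rcbi] add [rtgha,hdm,dwtpp] -> 8 lines: anfu sskjt pyrh rtgha hdm dwtpp kah wdcm
Final line count: 8

Answer: 8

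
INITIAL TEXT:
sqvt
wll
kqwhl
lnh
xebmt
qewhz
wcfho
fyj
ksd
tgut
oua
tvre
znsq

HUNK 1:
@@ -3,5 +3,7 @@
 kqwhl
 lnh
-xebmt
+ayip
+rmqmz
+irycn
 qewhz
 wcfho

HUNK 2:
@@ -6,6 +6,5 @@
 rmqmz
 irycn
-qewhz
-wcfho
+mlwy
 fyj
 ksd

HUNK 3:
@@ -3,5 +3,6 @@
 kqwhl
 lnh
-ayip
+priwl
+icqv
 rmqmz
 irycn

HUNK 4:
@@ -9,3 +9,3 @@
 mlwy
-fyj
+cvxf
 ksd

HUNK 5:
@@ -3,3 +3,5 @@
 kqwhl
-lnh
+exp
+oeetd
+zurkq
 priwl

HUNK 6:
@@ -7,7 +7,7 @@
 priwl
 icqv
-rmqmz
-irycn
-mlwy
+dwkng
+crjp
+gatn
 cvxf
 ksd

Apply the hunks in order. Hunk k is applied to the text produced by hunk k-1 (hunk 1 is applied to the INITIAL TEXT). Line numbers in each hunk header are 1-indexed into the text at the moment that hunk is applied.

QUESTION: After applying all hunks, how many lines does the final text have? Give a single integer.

Answer: 17

Derivation:
Hunk 1: at line 3 remove [xebmt] add [ayip,rmqmz,irycn] -> 15 lines: sqvt wll kqwhl lnh ayip rmqmz irycn qewhz wcfho fyj ksd tgut oua tvre znsq
Hunk 2: at line 6 remove [qewhz,wcfho] add [mlwy] -> 14 lines: sqvt wll kqwhl lnh ayip rmqmz irycn mlwy fyj ksd tgut oua tvre znsq
Hunk 3: at line 3 remove [ayip] add [priwl,icqv] -> 15 lines: sqvt wll kqwhl lnh priwl icqv rmqmz irycn mlwy fyj ksd tgut oua tvre znsq
Hunk 4: at line 9 remove [fyj] add [cvxf] -> 15 lines: sqvt wll kqwhl lnh priwl icqv rmqmz irycn mlwy cvxf ksd tgut oua tvre znsq
Hunk 5: at line 3 remove [lnh] add [exp,oeetd,zurkq] -> 17 lines: sqvt wll kqwhl exp oeetd zurkq priwl icqv rmqmz irycn mlwy cvxf ksd tgut oua tvre znsq
Hunk 6: at line 7 remove [rmqmz,irycn,mlwy] add [dwkng,crjp,gatn] -> 17 lines: sqvt wll kqwhl exp oeetd zurkq priwl icqv dwkng crjp gatn cvxf ksd tgut oua tvre znsq
Final line count: 17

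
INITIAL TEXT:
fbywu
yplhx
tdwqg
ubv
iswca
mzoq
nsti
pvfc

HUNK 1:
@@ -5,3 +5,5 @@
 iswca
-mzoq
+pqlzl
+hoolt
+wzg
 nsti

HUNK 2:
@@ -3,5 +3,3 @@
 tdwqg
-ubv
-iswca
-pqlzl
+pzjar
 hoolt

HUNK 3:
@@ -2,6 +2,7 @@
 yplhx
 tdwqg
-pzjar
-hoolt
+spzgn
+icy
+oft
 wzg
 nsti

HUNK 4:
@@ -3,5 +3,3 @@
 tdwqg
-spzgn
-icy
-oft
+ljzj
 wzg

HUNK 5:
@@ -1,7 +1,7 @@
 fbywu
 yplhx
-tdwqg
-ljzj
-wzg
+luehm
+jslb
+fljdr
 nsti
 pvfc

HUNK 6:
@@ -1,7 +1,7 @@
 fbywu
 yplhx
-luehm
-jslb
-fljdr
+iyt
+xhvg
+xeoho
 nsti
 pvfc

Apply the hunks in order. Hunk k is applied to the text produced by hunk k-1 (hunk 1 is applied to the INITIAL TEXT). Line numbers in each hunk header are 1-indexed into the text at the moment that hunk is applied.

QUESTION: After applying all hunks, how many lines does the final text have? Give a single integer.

Answer: 7

Derivation:
Hunk 1: at line 5 remove [mzoq] add [pqlzl,hoolt,wzg] -> 10 lines: fbywu yplhx tdwqg ubv iswca pqlzl hoolt wzg nsti pvfc
Hunk 2: at line 3 remove [ubv,iswca,pqlzl] add [pzjar] -> 8 lines: fbywu yplhx tdwqg pzjar hoolt wzg nsti pvfc
Hunk 3: at line 2 remove [pzjar,hoolt] add [spzgn,icy,oft] -> 9 lines: fbywu yplhx tdwqg spzgn icy oft wzg nsti pvfc
Hunk 4: at line 3 remove [spzgn,icy,oft] add [ljzj] -> 7 lines: fbywu yplhx tdwqg ljzj wzg nsti pvfc
Hunk 5: at line 1 remove [tdwqg,ljzj,wzg] add [luehm,jslb,fljdr] -> 7 lines: fbywu yplhx luehm jslb fljdr nsti pvfc
Hunk 6: at line 1 remove [luehm,jslb,fljdr] add [iyt,xhvg,xeoho] -> 7 lines: fbywu yplhx iyt xhvg xeoho nsti pvfc
Final line count: 7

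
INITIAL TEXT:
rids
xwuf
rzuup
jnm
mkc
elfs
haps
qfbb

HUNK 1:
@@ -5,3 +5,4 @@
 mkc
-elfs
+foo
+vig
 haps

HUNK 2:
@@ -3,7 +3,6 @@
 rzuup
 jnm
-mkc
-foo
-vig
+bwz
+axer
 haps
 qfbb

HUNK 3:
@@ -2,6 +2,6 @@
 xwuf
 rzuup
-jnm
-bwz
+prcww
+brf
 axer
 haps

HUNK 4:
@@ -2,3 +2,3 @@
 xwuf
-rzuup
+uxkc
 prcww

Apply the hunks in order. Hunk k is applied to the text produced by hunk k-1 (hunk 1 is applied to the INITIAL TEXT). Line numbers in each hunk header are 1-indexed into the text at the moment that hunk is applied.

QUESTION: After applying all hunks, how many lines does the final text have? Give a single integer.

Hunk 1: at line 5 remove [elfs] add [foo,vig] -> 9 lines: rids xwuf rzuup jnm mkc foo vig haps qfbb
Hunk 2: at line 3 remove [mkc,foo,vig] add [bwz,axer] -> 8 lines: rids xwuf rzuup jnm bwz axer haps qfbb
Hunk 3: at line 2 remove [jnm,bwz] add [prcww,brf] -> 8 lines: rids xwuf rzuup prcww brf axer haps qfbb
Hunk 4: at line 2 remove [rzuup] add [uxkc] -> 8 lines: rids xwuf uxkc prcww brf axer haps qfbb
Final line count: 8

Answer: 8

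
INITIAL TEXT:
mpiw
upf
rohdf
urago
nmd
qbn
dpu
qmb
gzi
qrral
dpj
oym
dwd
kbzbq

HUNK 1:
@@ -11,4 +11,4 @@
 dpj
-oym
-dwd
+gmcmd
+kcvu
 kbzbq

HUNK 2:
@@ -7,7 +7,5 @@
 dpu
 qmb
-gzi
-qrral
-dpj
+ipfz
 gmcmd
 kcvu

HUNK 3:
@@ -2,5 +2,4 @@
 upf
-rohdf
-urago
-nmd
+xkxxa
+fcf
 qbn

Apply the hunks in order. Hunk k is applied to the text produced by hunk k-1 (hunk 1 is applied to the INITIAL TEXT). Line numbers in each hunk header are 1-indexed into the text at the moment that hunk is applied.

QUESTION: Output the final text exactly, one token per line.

Answer: mpiw
upf
xkxxa
fcf
qbn
dpu
qmb
ipfz
gmcmd
kcvu
kbzbq

Derivation:
Hunk 1: at line 11 remove [oym,dwd] add [gmcmd,kcvu] -> 14 lines: mpiw upf rohdf urago nmd qbn dpu qmb gzi qrral dpj gmcmd kcvu kbzbq
Hunk 2: at line 7 remove [gzi,qrral,dpj] add [ipfz] -> 12 lines: mpiw upf rohdf urago nmd qbn dpu qmb ipfz gmcmd kcvu kbzbq
Hunk 3: at line 2 remove [rohdf,urago,nmd] add [xkxxa,fcf] -> 11 lines: mpiw upf xkxxa fcf qbn dpu qmb ipfz gmcmd kcvu kbzbq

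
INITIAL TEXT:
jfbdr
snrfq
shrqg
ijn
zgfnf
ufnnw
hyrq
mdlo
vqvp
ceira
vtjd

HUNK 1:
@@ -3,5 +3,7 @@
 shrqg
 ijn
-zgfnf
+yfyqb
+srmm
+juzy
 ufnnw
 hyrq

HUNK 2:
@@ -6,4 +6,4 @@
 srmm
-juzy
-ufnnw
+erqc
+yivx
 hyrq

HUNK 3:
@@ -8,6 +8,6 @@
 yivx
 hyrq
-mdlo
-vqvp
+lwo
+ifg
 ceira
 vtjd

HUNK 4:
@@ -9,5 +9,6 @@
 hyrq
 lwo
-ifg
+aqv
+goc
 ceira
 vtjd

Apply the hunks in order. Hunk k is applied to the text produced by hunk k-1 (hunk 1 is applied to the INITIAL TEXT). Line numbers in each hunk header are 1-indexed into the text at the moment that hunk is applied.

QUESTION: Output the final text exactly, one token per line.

Answer: jfbdr
snrfq
shrqg
ijn
yfyqb
srmm
erqc
yivx
hyrq
lwo
aqv
goc
ceira
vtjd

Derivation:
Hunk 1: at line 3 remove [zgfnf] add [yfyqb,srmm,juzy] -> 13 lines: jfbdr snrfq shrqg ijn yfyqb srmm juzy ufnnw hyrq mdlo vqvp ceira vtjd
Hunk 2: at line 6 remove [juzy,ufnnw] add [erqc,yivx] -> 13 lines: jfbdr snrfq shrqg ijn yfyqb srmm erqc yivx hyrq mdlo vqvp ceira vtjd
Hunk 3: at line 8 remove [mdlo,vqvp] add [lwo,ifg] -> 13 lines: jfbdr snrfq shrqg ijn yfyqb srmm erqc yivx hyrq lwo ifg ceira vtjd
Hunk 4: at line 9 remove [ifg] add [aqv,goc] -> 14 lines: jfbdr snrfq shrqg ijn yfyqb srmm erqc yivx hyrq lwo aqv goc ceira vtjd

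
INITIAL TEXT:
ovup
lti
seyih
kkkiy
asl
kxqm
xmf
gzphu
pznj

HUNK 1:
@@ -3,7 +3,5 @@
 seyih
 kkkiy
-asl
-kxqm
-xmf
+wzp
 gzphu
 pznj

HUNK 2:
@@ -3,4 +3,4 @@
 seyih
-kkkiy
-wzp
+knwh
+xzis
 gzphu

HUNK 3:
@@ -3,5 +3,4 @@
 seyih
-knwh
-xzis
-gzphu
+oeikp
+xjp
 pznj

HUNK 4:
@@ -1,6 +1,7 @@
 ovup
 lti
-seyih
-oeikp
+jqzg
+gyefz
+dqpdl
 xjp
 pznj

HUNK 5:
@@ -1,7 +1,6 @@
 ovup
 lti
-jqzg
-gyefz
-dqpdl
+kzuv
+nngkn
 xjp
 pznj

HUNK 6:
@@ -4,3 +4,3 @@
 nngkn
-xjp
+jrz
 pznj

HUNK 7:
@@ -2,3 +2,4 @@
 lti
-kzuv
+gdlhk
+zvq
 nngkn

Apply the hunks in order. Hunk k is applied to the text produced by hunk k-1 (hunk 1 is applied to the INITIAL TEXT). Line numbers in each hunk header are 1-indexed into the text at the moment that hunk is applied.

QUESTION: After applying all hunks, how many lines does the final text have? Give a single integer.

Hunk 1: at line 3 remove [asl,kxqm,xmf] add [wzp] -> 7 lines: ovup lti seyih kkkiy wzp gzphu pznj
Hunk 2: at line 3 remove [kkkiy,wzp] add [knwh,xzis] -> 7 lines: ovup lti seyih knwh xzis gzphu pznj
Hunk 3: at line 3 remove [knwh,xzis,gzphu] add [oeikp,xjp] -> 6 lines: ovup lti seyih oeikp xjp pznj
Hunk 4: at line 1 remove [seyih,oeikp] add [jqzg,gyefz,dqpdl] -> 7 lines: ovup lti jqzg gyefz dqpdl xjp pznj
Hunk 5: at line 1 remove [jqzg,gyefz,dqpdl] add [kzuv,nngkn] -> 6 lines: ovup lti kzuv nngkn xjp pznj
Hunk 6: at line 4 remove [xjp] add [jrz] -> 6 lines: ovup lti kzuv nngkn jrz pznj
Hunk 7: at line 2 remove [kzuv] add [gdlhk,zvq] -> 7 lines: ovup lti gdlhk zvq nngkn jrz pznj
Final line count: 7

Answer: 7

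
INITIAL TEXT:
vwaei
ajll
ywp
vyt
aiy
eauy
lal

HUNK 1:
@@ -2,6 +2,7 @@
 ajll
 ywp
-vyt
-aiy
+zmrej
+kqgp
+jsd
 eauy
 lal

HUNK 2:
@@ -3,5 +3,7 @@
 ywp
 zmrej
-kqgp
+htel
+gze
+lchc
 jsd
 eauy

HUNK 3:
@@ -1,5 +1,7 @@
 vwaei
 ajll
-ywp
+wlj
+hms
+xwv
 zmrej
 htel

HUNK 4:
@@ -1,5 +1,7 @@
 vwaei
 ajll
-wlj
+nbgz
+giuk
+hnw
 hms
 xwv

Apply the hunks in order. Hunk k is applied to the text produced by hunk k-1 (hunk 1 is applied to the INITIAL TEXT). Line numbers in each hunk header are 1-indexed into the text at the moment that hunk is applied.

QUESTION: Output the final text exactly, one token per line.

Hunk 1: at line 2 remove [vyt,aiy] add [zmrej,kqgp,jsd] -> 8 lines: vwaei ajll ywp zmrej kqgp jsd eauy lal
Hunk 2: at line 3 remove [kqgp] add [htel,gze,lchc] -> 10 lines: vwaei ajll ywp zmrej htel gze lchc jsd eauy lal
Hunk 3: at line 1 remove [ywp] add [wlj,hms,xwv] -> 12 lines: vwaei ajll wlj hms xwv zmrej htel gze lchc jsd eauy lal
Hunk 4: at line 1 remove [wlj] add [nbgz,giuk,hnw] -> 14 lines: vwaei ajll nbgz giuk hnw hms xwv zmrej htel gze lchc jsd eauy lal

Answer: vwaei
ajll
nbgz
giuk
hnw
hms
xwv
zmrej
htel
gze
lchc
jsd
eauy
lal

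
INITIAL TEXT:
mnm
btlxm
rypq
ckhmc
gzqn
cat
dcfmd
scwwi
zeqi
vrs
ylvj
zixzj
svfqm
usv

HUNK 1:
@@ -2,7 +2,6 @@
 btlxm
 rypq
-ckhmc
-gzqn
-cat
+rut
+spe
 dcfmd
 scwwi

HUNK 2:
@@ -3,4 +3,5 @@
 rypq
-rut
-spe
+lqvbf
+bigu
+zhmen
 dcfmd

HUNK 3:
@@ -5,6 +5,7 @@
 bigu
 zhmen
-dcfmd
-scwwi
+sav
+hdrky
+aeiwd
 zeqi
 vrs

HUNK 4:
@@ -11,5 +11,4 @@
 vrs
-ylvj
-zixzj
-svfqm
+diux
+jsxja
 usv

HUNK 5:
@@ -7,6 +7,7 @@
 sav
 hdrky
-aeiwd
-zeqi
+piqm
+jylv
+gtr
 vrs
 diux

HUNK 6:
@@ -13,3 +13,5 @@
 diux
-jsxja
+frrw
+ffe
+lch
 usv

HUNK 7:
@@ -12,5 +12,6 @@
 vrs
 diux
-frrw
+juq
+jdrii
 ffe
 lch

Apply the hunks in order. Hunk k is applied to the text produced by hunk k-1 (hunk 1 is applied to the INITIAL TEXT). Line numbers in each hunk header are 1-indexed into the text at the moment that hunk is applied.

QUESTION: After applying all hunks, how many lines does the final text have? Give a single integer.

Answer: 18

Derivation:
Hunk 1: at line 2 remove [ckhmc,gzqn,cat] add [rut,spe] -> 13 lines: mnm btlxm rypq rut spe dcfmd scwwi zeqi vrs ylvj zixzj svfqm usv
Hunk 2: at line 3 remove [rut,spe] add [lqvbf,bigu,zhmen] -> 14 lines: mnm btlxm rypq lqvbf bigu zhmen dcfmd scwwi zeqi vrs ylvj zixzj svfqm usv
Hunk 3: at line 5 remove [dcfmd,scwwi] add [sav,hdrky,aeiwd] -> 15 lines: mnm btlxm rypq lqvbf bigu zhmen sav hdrky aeiwd zeqi vrs ylvj zixzj svfqm usv
Hunk 4: at line 11 remove [ylvj,zixzj,svfqm] add [diux,jsxja] -> 14 lines: mnm btlxm rypq lqvbf bigu zhmen sav hdrky aeiwd zeqi vrs diux jsxja usv
Hunk 5: at line 7 remove [aeiwd,zeqi] add [piqm,jylv,gtr] -> 15 lines: mnm btlxm rypq lqvbf bigu zhmen sav hdrky piqm jylv gtr vrs diux jsxja usv
Hunk 6: at line 13 remove [jsxja] add [frrw,ffe,lch] -> 17 lines: mnm btlxm rypq lqvbf bigu zhmen sav hdrky piqm jylv gtr vrs diux frrw ffe lch usv
Hunk 7: at line 12 remove [frrw] add [juq,jdrii] -> 18 lines: mnm btlxm rypq lqvbf bigu zhmen sav hdrky piqm jylv gtr vrs diux juq jdrii ffe lch usv
Final line count: 18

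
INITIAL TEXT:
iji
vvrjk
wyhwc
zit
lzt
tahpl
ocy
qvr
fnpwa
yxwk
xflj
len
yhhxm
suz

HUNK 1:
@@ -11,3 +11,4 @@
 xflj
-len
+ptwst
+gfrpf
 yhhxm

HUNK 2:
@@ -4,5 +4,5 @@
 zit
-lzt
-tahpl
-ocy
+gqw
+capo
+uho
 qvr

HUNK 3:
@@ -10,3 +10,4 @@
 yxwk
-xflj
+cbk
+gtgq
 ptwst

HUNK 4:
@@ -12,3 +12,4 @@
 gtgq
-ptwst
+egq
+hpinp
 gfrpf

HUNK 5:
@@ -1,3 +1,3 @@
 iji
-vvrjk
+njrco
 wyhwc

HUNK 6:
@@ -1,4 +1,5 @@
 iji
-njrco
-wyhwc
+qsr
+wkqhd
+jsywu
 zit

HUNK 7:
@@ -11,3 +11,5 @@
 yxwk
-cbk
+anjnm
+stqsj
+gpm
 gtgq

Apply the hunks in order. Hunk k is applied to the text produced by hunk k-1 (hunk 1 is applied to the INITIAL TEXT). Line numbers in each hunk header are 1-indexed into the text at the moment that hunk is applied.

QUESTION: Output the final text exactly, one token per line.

Answer: iji
qsr
wkqhd
jsywu
zit
gqw
capo
uho
qvr
fnpwa
yxwk
anjnm
stqsj
gpm
gtgq
egq
hpinp
gfrpf
yhhxm
suz

Derivation:
Hunk 1: at line 11 remove [len] add [ptwst,gfrpf] -> 15 lines: iji vvrjk wyhwc zit lzt tahpl ocy qvr fnpwa yxwk xflj ptwst gfrpf yhhxm suz
Hunk 2: at line 4 remove [lzt,tahpl,ocy] add [gqw,capo,uho] -> 15 lines: iji vvrjk wyhwc zit gqw capo uho qvr fnpwa yxwk xflj ptwst gfrpf yhhxm suz
Hunk 3: at line 10 remove [xflj] add [cbk,gtgq] -> 16 lines: iji vvrjk wyhwc zit gqw capo uho qvr fnpwa yxwk cbk gtgq ptwst gfrpf yhhxm suz
Hunk 4: at line 12 remove [ptwst] add [egq,hpinp] -> 17 lines: iji vvrjk wyhwc zit gqw capo uho qvr fnpwa yxwk cbk gtgq egq hpinp gfrpf yhhxm suz
Hunk 5: at line 1 remove [vvrjk] add [njrco] -> 17 lines: iji njrco wyhwc zit gqw capo uho qvr fnpwa yxwk cbk gtgq egq hpinp gfrpf yhhxm suz
Hunk 6: at line 1 remove [njrco,wyhwc] add [qsr,wkqhd,jsywu] -> 18 lines: iji qsr wkqhd jsywu zit gqw capo uho qvr fnpwa yxwk cbk gtgq egq hpinp gfrpf yhhxm suz
Hunk 7: at line 11 remove [cbk] add [anjnm,stqsj,gpm] -> 20 lines: iji qsr wkqhd jsywu zit gqw capo uho qvr fnpwa yxwk anjnm stqsj gpm gtgq egq hpinp gfrpf yhhxm suz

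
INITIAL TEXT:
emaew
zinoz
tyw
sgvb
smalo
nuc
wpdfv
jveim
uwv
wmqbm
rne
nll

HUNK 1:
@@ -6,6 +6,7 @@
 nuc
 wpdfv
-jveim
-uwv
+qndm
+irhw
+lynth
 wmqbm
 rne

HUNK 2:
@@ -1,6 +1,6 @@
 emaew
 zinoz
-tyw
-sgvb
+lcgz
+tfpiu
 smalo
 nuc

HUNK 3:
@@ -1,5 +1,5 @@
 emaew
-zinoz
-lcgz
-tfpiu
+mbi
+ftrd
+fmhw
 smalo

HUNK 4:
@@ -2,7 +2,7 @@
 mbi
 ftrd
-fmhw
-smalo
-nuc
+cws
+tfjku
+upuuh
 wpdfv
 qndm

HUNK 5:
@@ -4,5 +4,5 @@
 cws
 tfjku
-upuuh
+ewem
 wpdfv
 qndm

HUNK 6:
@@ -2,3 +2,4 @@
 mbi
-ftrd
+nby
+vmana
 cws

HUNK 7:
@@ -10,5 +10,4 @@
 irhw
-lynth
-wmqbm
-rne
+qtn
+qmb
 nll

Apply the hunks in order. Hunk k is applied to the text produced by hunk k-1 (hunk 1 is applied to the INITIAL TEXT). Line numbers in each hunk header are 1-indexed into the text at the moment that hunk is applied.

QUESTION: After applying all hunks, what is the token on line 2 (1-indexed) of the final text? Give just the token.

Hunk 1: at line 6 remove [jveim,uwv] add [qndm,irhw,lynth] -> 13 lines: emaew zinoz tyw sgvb smalo nuc wpdfv qndm irhw lynth wmqbm rne nll
Hunk 2: at line 1 remove [tyw,sgvb] add [lcgz,tfpiu] -> 13 lines: emaew zinoz lcgz tfpiu smalo nuc wpdfv qndm irhw lynth wmqbm rne nll
Hunk 3: at line 1 remove [zinoz,lcgz,tfpiu] add [mbi,ftrd,fmhw] -> 13 lines: emaew mbi ftrd fmhw smalo nuc wpdfv qndm irhw lynth wmqbm rne nll
Hunk 4: at line 2 remove [fmhw,smalo,nuc] add [cws,tfjku,upuuh] -> 13 lines: emaew mbi ftrd cws tfjku upuuh wpdfv qndm irhw lynth wmqbm rne nll
Hunk 5: at line 4 remove [upuuh] add [ewem] -> 13 lines: emaew mbi ftrd cws tfjku ewem wpdfv qndm irhw lynth wmqbm rne nll
Hunk 6: at line 2 remove [ftrd] add [nby,vmana] -> 14 lines: emaew mbi nby vmana cws tfjku ewem wpdfv qndm irhw lynth wmqbm rne nll
Hunk 7: at line 10 remove [lynth,wmqbm,rne] add [qtn,qmb] -> 13 lines: emaew mbi nby vmana cws tfjku ewem wpdfv qndm irhw qtn qmb nll
Final line 2: mbi

Answer: mbi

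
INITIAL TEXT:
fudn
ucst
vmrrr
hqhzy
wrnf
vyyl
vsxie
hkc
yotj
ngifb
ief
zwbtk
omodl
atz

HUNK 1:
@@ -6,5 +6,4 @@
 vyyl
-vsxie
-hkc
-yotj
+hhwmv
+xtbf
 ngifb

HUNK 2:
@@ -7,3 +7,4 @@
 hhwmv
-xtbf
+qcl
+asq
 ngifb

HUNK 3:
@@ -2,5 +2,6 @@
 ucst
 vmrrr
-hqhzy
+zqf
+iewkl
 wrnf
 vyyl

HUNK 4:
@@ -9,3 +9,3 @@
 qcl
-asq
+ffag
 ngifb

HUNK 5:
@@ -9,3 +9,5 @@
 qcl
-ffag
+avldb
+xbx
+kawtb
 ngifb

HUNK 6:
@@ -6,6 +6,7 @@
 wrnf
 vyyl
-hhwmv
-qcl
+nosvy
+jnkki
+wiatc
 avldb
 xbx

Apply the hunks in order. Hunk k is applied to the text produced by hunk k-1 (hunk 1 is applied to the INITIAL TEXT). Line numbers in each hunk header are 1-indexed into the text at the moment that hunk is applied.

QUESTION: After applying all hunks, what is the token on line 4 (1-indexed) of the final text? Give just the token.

Hunk 1: at line 6 remove [vsxie,hkc,yotj] add [hhwmv,xtbf] -> 13 lines: fudn ucst vmrrr hqhzy wrnf vyyl hhwmv xtbf ngifb ief zwbtk omodl atz
Hunk 2: at line 7 remove [xtbf] add [qcl,asq] -> 14 lines: fudn ucst vmrrr hqhzy wrnf vyyl hhwmv qcl asq ngifb ief zwbtk omodl atz
Hunk 3: at line 2 remove [hqhzy] add [zqf,iewkl] -> 15 lines: fudn ucst vmrrr zqf iewkl wrnf vyyl hhwmv qcl asq ngifb ief zwbtk omodl atz
Hunk 4: at line 9 remove [asq] add [ffag] -> 15 lines: fudn ucst vmrrr zqf iewkl wrnf vyyl hhwmv qcl ffag ngifb ief zwbtk omodl atz
Hunk 5: at line 9 remove [ffag] add [avldb,xbx,kawtb] -> 17 lines: fudn ucst vmrrr zqf iewkl wrnf vyyl hhwmv qcl avldb xbx kawtb ngifb ief zwbtk omodl atz
Hunk 6: at line 6 remove [hhwmv,qcl] add [nosvy,jnkki,wiatc] -> 18 lines: fudn ucst vmrrr zqf iewkl wrnf vyyl nosvy jnkki wiatc avldb xbx kawtb ngifb ief zwbtk omodl atz
Final line 4: zqf

Answer: zqf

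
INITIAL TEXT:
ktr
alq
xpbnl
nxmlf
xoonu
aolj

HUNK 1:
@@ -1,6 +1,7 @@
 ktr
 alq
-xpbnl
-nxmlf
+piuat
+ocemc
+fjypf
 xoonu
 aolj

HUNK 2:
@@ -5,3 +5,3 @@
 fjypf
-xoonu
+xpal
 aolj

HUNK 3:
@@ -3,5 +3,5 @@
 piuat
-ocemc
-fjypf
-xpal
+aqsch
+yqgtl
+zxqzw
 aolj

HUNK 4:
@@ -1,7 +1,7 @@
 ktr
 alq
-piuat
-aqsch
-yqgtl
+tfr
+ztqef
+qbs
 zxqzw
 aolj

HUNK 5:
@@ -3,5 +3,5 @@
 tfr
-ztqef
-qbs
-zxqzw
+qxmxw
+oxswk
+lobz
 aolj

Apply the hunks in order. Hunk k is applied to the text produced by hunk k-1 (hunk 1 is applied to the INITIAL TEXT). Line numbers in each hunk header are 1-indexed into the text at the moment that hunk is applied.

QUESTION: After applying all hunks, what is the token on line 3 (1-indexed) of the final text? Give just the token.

Answer: tfr

Derivation:
Hunk 1: at line 1 remove [xpbnl,nxmlf] add [piuat,ocemc,fjypf] -> 7 lines: ktr alq piuat ocemc fjypf xoonu aolj
Hunk 2: at line 5 remove [xoonu] add [xpal] -> 7 lines: ktr alq piuat ocemc fjypf xpal aolj
Hunk 3: at line 3 remove [ocemc,fjypf,xpal] add [aqsch,yqgtl,zxqzw] -> 7 lines: ktr alq piuat aqsch yqgtl zxqzw aolj
Hunk 4: at line 1 remove [piuat,aqsch,yqgtl] add [tfr,ztqef,qbs] -> 7 lines: ktr alq tfr ztqef qbs zxqzw aolj
Hunk 5: at line 3 remove [ztqef,qbs,zxqzw] add [qxmxw,oxswk,lobz] -> 7 lines: ktr alq tfr qxmxw oxswk lobz aolj
Final line 3: tfr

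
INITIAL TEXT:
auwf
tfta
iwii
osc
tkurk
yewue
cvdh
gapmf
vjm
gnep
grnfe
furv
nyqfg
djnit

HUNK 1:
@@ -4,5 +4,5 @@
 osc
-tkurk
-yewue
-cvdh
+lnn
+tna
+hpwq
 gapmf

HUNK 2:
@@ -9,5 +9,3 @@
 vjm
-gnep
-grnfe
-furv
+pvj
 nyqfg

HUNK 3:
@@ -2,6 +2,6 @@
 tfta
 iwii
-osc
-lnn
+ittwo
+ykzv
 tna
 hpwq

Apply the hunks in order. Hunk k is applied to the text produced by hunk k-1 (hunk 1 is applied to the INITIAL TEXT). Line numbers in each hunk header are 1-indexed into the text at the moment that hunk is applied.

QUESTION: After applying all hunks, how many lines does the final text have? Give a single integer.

Answer: 12

Derivation:
Hunk 1: at line 4 remove [tkurk,yewue,cvdh] add [lnn,tna,hpwq] -> 14 lines: auwf tfta iwii osc lnn tna hpwq gapmf vjm gnep grnfe furv nyqfg djnit
Hunk 2: at line 9 remove [gnep,grnfe,furv] add [pvj] -> 12 lines: auwf tfta iwii osc lnn tna hpwq gapmf vjm pvj nyqfg djnit
Hunk 3: at line 2 remove [osc,lnn] add [ittwo,ykzv] -> 12 lines: auwf tfta iwii ittwo ykzv tna hpwq gapmf vjm pvj nyqfg djnit
Final line count: 12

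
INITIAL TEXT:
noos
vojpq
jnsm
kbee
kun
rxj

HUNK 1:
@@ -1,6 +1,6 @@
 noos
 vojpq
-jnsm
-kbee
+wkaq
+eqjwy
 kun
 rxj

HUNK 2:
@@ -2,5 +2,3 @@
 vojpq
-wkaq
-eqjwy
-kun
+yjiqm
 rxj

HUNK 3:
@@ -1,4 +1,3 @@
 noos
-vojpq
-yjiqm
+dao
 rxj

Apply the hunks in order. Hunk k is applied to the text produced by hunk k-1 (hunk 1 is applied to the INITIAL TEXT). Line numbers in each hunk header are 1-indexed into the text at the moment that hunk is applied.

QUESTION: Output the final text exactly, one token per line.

Hunk 1: at line 1 remove [jnsm,kbee] add [wkaq,eqjwy] -> 6 lines: noos vojpq wkaq eqjwy kun rxj
Hunk 2: at line 2 remove [wkaq,eqjwy,kun] add [yjiqm] -> 4 lines: noos vojpq yjiqm rxj
Hunk 3: at line 1 remove [vojpq,yjiqm] add [dao] -> 3 lines: noos dao rxj

Answer: noos
dao
rxj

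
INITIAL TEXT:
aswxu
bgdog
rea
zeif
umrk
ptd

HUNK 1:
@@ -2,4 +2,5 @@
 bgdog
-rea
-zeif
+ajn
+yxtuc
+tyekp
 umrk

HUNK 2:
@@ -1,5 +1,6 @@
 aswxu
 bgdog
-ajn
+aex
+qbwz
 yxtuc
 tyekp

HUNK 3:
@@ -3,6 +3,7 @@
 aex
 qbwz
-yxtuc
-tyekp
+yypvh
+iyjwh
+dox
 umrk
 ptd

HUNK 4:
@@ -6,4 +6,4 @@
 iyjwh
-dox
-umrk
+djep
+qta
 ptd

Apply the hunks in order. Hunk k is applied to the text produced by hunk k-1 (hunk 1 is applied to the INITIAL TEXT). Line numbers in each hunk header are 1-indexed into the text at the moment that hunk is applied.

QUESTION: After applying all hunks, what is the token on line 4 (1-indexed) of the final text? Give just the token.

Answer: qbwz

Derivation:
Hunk 1: at line 2 remove [rea,zeif] add [ajn,yxtuc,tyekp] -> 7 lines: aswxu bgdog ajn yxtuc tyekp umrk ptd
Hunk 2: at line 1 remove [ajn] add [aex,qbwz] -> 8 lines: aswxu bgdog aex qbwz yxtuc tyekp umrk ptd
Hunk 3: at line 3 remove [yxtuc,tyekp] add [yypvh,iyjwh,dox] -> 9 lines: aswxu bgdog aex qbwz yypvh iyjwh dox umrk ptd
Hunk 4: at line 6 remove [dox,umrk] add [djep,qta] -> 9 lines: aswxu bgdog aex qbwz yypvh iyjwh djep qta ptd
Final line 4: qbwz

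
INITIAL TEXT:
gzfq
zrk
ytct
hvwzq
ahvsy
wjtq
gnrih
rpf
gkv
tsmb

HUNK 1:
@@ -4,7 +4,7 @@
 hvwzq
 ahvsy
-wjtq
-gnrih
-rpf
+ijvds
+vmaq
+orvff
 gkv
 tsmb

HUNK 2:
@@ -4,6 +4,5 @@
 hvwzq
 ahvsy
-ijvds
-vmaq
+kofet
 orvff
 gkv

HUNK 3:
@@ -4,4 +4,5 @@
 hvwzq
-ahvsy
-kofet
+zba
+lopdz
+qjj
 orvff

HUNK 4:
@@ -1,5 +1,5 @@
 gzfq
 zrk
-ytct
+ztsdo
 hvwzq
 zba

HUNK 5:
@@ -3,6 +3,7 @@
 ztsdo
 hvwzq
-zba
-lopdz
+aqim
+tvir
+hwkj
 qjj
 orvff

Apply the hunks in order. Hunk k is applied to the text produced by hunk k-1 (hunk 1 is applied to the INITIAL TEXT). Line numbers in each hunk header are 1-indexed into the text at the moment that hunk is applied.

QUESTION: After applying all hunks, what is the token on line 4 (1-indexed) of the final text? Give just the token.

Hunk 1: at line 4 remove [wjtq,gnrih,rpf] add [ijvds,vmaq,orvff] -> 10 lines: gzfq zrk ytct hvwzq ahvsy ijvds vmaq orvff gkv tsmb
Hunk 2: at line 4 remove [ijvds,vmaq] add [kofet] -> 9 lines: gzfq zrk ytct hvwzq ahvsy kofet orvff gkv tsmb
Hunk 3: at line 4 remove [ahvsy,kofet] add [zba,lopdz,qjj] -> 10 lines: gzfq zrk ytct hvwzq zba lopdz qjj orvff gkv tsmb
Hunk 4: at line 1 remove [ytct] add [ztsdo] -> 10 lines: gzfq zrk ztsdo hvwzq zba lopdz qjj orvff gkv tsmb
Hunk 5: at line 3 remove [zba,lopdz] add [aqim,tvir,hwkj] -> 11 lines: gzfq zrk ztsdo hvwzq aqim tvir hwkj qjj orvff gkv tsmb
Final line 4: hvwzq

Answer: hvwzq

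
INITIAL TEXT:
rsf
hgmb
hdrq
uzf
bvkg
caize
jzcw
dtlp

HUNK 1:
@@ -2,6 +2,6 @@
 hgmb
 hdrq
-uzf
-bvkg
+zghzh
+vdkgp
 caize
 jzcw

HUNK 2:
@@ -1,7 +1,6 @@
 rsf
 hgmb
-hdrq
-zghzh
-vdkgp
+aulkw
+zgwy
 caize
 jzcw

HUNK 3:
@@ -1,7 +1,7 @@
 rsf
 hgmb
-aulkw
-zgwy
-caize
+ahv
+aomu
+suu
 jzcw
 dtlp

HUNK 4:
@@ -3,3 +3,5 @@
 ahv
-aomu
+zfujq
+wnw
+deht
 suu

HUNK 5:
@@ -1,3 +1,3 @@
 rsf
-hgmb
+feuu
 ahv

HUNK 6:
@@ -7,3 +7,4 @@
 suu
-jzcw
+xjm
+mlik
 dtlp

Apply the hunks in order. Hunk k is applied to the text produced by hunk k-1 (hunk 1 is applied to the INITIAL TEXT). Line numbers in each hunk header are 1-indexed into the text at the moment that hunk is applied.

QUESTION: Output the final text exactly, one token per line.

Hunk 1: at line 2 remove [uzf,bvkg] add [zghzh,vdkgp] -> 8 lines: rsf hgmb hdrq zghzh vdkgp caize jzcw dtlp
Hunk 2: at line 1 remove [hdrq,zghzh,vdkgp] add [aulkw,zgwy] -> 7 lines: rsf hgmb aulkw zgwy caize jzcw dtlp
Hunk 3: at line 1 remove [aulkw,zgwy,caize] add [ahv,aomu,suu] -> 7 lines: rsf hgmb ahv aomu suu jzcw dtlp
Hunk 4: at line 3 remove [aomu] add [zfujq,wnw,deht] -> 9 lines: rsf hgmb ahv zfujq wnw deht suu jzcw dtlp
Hunk 5: at line 1 remove [hgmb] add [feuu] -> 9 lines: rsf feuu ahv zfujq wnw deht suu jzcw dtlp
Hunk 6: at line 7 remove [jzcw] add [xjm,mlik] -> 10 lines: rsf feuu ahv zfujq wnw deht suu xjm mlik dtlp

Answer: rsf
feuu
ahv
zfujq
wnw
deht
suu
xjm
mlik
dtlp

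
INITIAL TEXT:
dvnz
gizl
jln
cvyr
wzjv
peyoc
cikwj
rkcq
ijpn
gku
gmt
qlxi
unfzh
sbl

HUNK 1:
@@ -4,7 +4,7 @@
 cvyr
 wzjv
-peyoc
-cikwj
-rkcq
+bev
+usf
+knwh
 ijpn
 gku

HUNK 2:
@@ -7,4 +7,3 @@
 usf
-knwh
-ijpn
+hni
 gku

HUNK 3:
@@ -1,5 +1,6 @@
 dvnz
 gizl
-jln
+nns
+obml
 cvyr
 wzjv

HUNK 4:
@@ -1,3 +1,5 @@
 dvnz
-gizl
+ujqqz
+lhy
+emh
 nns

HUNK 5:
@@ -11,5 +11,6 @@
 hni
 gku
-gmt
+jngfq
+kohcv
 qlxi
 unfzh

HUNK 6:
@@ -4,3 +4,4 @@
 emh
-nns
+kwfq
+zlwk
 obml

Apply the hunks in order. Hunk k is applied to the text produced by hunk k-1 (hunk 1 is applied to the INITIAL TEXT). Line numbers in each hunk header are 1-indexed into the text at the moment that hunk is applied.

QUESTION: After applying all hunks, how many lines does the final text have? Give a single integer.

Hunk 1: at line 4 remove [peyoc,cikwj,rkcq] add [bev,usf,knwh] -> 14 lines: dvnz gizl jln cvyr wzjv bev usf knwh ijpn gku gmt qlxi unfzh sbl
Hunk 2: at line 7 remove [knwh,ijpn] add [hni] -> 13 lines: dvnz gizl jln cvyr wzjv bev usf hni gku gmt qlxi unfzh sbl
Hunk 3: at line 1 remove [jln] add [nns,obml] -> 14 lines: dvnz gizl nns obml cvyr wzjv bev usf hni gku gmt qlxi unfzh sbl
Hunk 4: at line 1 remove [gizl] add [ujqqz,lhy,emh] -> 16 lines: dvnz ujqqz lhy emh nns obml cvyr wzjv bev usf hni gku gmt qlxi unfzh sbl
Hunk 5: at line 11 remove [gmt] add [jngfq,kohcv] -> 17 lines: dvnz ujqqz lhy emh nns obml cvyr wzjv bev usf hni gku jngfq kohcv qlxi unfzh sbl
Hunk 6: at line 4 remove [nns] add [kwfq,zlwk] -> 18 lines: dvnz ujqqz lhy emh kwfq zlwk obml cvyr wzjv bev usf hni gku jngfq kohcv qlxi unfzh sbl
Final line count: 18

Answer: 18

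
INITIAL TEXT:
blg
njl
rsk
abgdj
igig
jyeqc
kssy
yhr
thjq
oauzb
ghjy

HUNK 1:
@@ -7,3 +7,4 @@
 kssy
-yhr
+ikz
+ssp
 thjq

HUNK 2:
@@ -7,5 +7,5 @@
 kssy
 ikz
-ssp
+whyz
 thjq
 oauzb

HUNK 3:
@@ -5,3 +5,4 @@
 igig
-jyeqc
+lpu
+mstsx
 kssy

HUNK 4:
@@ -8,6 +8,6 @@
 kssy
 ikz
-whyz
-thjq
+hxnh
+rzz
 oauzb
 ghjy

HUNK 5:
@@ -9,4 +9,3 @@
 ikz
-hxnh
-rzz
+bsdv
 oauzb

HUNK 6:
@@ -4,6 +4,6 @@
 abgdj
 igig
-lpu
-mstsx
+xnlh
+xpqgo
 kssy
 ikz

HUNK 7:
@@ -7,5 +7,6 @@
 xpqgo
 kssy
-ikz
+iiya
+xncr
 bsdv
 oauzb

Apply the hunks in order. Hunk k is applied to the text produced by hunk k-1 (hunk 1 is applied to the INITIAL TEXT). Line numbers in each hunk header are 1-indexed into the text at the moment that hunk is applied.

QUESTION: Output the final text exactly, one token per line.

Answer: blg
njl
rsk
abgdj
igig
xnlh
xpqgo
kssy
iiya
xncr
bsdv
oauzb
ghjy

Derivation:
Hunk 1: at line 7 remove [yhr] add [ikz,ssp] -> 12 lines: blg njl rsk abgdj igig jyeqc kssy ikz ssp thjq oauzb ghjy
Hunk 2: at line 7 remove [ssp] add [whyz] -> 12 lines: blg njl rsk abgdj igig jyeqc kssy ikz whyz thjq oauzb ghjy
Hunk 3: at line 5 remove [jyeqc] add [lpu,mstsx] -> 13 lines: blg njl rsk abgdj igig lpu mstsx kssy ikz whyz thjq oauzb ghjy
Hunk 4: at line 8 remove [whyz,thjq] add [hxnh,rzz] -> 13 lines: blg njl rsk abgdj igig lpu mstsx kssy ikz hxnh rzz oauzb ghjy
Hunk 5: at line 9 remove [hxnh,rzz] add [bsdv] -> 12 lines: blg njl rsk abgdj igig lpu mstsx kssy ikz bsdv oauzb ghjy
Hunk 6: at line 4 remove [lpu,mstsx] add [xnlh,xpqgo] -> 12 lines: blg njl rsk abgdj igig xnlh xpqgo kssy ikz bsdv oauzb ghjy
Hunk 7: at line 7 remove [ikz] add [iiya,xncr] -> 13 lines: blg njl rsk abgdj igig xnlh xpqgo kssy iiya xncr bsdv oauzb ghjy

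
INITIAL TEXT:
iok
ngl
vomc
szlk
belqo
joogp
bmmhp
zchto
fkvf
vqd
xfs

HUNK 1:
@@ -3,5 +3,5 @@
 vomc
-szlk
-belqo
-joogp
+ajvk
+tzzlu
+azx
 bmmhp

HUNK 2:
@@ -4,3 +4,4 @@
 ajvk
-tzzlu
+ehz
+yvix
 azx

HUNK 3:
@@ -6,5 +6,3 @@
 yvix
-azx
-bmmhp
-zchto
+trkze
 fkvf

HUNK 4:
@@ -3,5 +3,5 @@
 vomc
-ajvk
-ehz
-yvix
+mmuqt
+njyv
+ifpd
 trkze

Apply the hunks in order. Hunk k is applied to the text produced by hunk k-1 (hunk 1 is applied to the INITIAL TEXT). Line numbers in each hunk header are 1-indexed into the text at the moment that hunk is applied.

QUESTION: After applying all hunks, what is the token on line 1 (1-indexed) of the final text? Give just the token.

Answer: iok

Derivation:
Hunk 1: at line 3 remove [szlk,belqo,joogp] add [ajvk,tzzlu,azx] -> 11 lines: iok ngl vomc ajvk tzzlu azx bmmhp zchto fkvf vqd xfs
Hunk 2: at line 4 remove [tzzlu] add [ehz,yvix] -> 12 lines: iok ngl vomc ajvk ehz yvix azx bmmhp zchto fkvf vqd xfs
Hunk 3: at line 6 remove [azx,bmmhp,zchto] add [trkze] -> 10 lines: iok ngl vomc ajvk ehz yvix trkze fkvf vqd xfs
Hunk 4: at line 3 remove [ajvk,ehz,yvix] add [mmuqt,njyv,ifpd] -> 10 lines: iok ngl vomc mmuqt njyv ifpd trkze fkvf vqd xfs
Final line 1: iok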